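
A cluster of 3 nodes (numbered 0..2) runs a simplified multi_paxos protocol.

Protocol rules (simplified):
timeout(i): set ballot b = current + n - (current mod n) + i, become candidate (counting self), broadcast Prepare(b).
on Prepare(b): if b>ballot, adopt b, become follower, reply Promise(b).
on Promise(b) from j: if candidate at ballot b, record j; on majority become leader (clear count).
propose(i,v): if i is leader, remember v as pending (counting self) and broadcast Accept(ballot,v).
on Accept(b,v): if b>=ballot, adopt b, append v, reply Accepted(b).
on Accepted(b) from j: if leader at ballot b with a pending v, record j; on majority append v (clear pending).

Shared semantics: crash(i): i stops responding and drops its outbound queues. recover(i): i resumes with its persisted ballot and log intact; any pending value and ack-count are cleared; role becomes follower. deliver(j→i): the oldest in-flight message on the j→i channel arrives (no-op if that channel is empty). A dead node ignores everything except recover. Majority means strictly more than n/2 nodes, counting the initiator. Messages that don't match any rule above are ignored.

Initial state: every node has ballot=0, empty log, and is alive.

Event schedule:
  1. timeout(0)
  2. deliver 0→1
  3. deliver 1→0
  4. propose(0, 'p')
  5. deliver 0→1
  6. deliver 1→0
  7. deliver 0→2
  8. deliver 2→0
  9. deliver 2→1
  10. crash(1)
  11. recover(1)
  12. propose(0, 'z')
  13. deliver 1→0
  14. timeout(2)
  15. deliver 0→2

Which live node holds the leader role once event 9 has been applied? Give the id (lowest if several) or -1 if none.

1. timeout(0):  <0:cand b3 ->
2. deliver 0→1:  <1:foll b3 ->
3. deliver 1→0:  <0:lead b3 ->
4. propose(0,'p'):  nop
5. deliver 0→1:  <1:foll b3 p>
6. deliver 1→0:  <0:lead b3 p>
7. deliver 0→2:  <2:foll b3 ->
8. deliver 2→0:  nop
9. deliver 2→1:  nop

0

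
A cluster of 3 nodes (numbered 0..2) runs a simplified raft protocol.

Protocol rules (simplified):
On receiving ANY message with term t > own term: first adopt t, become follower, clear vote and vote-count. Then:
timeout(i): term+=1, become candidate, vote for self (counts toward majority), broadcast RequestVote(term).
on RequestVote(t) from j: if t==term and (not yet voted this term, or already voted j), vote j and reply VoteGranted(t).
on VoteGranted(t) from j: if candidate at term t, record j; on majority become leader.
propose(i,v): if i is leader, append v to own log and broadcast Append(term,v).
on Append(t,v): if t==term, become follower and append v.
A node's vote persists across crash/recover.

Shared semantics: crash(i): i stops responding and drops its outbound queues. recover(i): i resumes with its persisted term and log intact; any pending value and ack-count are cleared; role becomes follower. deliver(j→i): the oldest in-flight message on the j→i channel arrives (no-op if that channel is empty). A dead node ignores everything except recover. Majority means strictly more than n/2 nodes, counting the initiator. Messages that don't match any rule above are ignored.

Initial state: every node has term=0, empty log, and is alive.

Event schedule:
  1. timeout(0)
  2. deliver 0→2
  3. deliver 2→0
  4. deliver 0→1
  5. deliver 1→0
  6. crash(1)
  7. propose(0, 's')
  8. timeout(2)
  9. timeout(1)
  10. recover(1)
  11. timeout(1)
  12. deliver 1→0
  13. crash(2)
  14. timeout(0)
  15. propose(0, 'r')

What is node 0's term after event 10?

[1] timeout(0) → N0(cand t1 [-])
[2] deliver 0→2 → N2(foll t1 [-])
[3] deliver 2→0 → N0(lead t1 [-])
[4] deliver 0→1 → N1(foll t1 [-])
[5] deliver 1→0 → ∅
[6] crash(1) → N1(✗foll t1 [-])
[7] propose(0,'s') → N0(lead t1 [s])
[8] timeout(2) → N2(cand t2 [-])
[9] timeout(1) → ∅
[10] recover(1) → N1(foll t1 [-])

1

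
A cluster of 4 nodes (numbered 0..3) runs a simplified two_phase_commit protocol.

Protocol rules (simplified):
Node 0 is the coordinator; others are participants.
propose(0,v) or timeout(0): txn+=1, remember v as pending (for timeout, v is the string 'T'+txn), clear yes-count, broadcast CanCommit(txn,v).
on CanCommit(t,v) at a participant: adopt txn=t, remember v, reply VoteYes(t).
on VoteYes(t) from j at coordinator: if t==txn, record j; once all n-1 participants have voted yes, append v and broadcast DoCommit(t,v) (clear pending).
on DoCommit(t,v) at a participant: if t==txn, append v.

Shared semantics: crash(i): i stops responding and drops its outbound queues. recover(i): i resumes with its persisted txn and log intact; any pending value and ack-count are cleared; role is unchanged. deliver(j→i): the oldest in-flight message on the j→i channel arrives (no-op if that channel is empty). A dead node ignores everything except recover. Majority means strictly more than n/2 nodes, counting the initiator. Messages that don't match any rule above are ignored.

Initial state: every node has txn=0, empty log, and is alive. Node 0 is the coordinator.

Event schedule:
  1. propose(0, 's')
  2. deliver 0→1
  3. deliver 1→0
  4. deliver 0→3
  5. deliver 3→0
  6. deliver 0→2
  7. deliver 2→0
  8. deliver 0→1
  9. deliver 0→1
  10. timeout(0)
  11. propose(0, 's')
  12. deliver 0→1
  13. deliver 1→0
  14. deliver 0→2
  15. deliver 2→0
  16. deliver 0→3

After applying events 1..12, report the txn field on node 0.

1. propose(0,'s'):  <0:coor t1 ->
2. deliver 0→1:  <1:part t1 ->
3. deliver 1→0:  nop
4. deliver 0→3:  <3:part t1 ->
5. deliver 3→0:  nop
6. deliver 0→2:  <2:part t1 ->
7. deliver 2→0:  <0:coor t1 s>
8. deliver 0→1:  <1:part t1 s>
9. deliver 0→1:  nop
10. timeout(0):  <0:coor t2 s>
11. propose(0,'s'):  <0:coor t3 s>
12. deliver 0→1:  <1:part t2 s>

3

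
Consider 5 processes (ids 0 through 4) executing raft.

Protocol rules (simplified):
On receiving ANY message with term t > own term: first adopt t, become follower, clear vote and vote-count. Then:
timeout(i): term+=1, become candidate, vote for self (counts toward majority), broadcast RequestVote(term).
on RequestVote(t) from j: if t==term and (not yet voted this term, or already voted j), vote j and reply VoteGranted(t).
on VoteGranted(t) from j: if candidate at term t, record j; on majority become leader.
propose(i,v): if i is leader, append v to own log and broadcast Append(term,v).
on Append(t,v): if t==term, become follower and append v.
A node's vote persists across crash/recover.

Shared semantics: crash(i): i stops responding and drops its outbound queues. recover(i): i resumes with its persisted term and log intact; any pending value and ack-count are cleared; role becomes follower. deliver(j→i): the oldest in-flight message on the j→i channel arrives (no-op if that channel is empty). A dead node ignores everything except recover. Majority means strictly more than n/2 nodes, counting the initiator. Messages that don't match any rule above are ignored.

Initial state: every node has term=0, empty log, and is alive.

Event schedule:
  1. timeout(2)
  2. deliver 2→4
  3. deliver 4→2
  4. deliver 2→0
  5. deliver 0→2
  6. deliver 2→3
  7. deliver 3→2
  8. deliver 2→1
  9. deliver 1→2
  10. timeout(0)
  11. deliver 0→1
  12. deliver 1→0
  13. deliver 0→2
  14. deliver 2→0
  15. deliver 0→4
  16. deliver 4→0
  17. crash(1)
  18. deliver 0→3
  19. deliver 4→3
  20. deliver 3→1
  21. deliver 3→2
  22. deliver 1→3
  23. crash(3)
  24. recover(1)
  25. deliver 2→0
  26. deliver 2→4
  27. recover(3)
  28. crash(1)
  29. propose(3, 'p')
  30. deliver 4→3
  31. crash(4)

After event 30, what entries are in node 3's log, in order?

empty

step 1 timeout(2): 2={cand,t=1,log=-}
step 2 deliver 2→4: 4={foll,t=1,log=-}
step 3 deliver 4→2: —
step 4 deliver 2→0: 0={foll,t=1,log=-}
step 5 deliver 0→2: 2={lead,t=1,log=-}
step 6 deliver 2→3: 3={foll,t=1,log=-}
step 7 deliver 3→2: —
step 8 deliver 2→1: 1={foll,t=1,log=-}
step 9 deliver 1→2: —
step 10 timeout(0): 0={cand,t=2,log=-}
step 11 deliver 0→1: 1={foll,t=2,log=-}
step 12 deliver 1→0: —
step 13 deliver 0→2: 2={foll,t=2,log=-}
step 14 deliver 2→0: 0={lead,t=2,log=-}
step 15 deliver 0→4: 4={foll,t=2,log=-}
step 16 deliver 4→0: —
step 17 crash(1): 1={✗foll,t=2,log=-}
step 18 deliver 0→3: 3={foll,t=2,log=-}
step 19 deliver 4→3: —
step 20 deliver 3→1: —
step 21 deliver 3→2: —
step 22 deliver 1→3: —
step 23 crash(3): 3={✗foll,t=2,log=-}
step 24 recover(1): 1={foll,t=2,log=-}
step 25 deliver 2→0: —
step 26 deliver 2→4: —
step 27 recover(3): 3={foll,t=2,log=-}
step 28 crash(1): 1={✗foll,t=2,log=-}
step 29 propose(3,'p'): —
step 30 deliver 4→3: —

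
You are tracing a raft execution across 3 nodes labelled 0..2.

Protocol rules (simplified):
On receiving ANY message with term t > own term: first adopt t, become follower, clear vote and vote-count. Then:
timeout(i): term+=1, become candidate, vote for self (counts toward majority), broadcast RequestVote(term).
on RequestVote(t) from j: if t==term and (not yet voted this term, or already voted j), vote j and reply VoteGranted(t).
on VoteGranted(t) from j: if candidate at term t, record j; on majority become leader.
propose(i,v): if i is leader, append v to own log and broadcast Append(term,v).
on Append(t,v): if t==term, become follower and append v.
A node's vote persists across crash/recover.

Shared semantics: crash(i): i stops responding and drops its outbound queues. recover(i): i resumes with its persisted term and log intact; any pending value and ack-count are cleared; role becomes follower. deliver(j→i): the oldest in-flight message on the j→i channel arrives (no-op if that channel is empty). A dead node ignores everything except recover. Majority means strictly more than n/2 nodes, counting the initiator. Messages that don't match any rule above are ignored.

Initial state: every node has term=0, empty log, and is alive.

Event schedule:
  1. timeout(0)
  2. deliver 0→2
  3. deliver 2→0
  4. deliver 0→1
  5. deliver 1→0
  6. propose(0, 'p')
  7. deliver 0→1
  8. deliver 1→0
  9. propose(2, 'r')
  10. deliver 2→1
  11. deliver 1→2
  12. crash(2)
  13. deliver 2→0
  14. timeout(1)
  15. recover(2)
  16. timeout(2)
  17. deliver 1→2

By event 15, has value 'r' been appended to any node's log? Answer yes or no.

step 1 timeout(0): 0={cand,t=1,log=-}
step 2 deliver 0→2: 2={foll,t=1,log=-}
step 3 deliver 2→0: 0={lead,t=1,log=-}
step 4 deliver 0→1: 1={foll,t=1,log=-}
step 5 deliver 1→0: —
step 6 propose(0,'p'): 0={lead,t=1,log=p}
step 7 deliver 0→1: 1={foll,t=1,log=p}
step 8 deliver 1→0: —
step 9 propose(2,'r'): —
step 10 deliver 2→1: —
step 11 deliver 1→2: —
step 12 crash(2): 2={✗foll,t=1,log=-}
step 13 deliver 2→0: —
step 14 timeout(1): 1={cand,t=2,log=p}
step 15 recover(2): 2={foll,t=1,log=-}

no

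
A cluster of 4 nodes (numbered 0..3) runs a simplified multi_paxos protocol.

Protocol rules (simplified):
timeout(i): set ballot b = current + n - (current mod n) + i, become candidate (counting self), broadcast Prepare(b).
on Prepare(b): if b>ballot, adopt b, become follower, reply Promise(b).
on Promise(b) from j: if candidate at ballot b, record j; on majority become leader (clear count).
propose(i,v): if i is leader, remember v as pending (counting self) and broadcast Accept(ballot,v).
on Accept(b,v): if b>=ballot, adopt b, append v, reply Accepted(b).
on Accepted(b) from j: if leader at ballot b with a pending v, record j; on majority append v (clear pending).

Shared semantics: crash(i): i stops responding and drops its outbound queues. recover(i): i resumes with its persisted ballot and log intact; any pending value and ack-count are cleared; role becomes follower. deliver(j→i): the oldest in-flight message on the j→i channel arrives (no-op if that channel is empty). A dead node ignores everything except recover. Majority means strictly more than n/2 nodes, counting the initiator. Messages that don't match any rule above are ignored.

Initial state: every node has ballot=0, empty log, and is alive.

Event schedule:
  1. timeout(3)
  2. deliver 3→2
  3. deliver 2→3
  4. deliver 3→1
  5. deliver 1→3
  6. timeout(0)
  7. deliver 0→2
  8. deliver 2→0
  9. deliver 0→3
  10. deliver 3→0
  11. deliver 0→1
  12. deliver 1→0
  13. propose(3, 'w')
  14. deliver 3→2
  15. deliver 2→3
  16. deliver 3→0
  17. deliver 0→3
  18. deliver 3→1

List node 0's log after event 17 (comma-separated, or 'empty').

after 1 — timeout(3): n3:cand/b7/[-]
after 2 — deliver 3→2: n2:foll/b7/[-]
after 3 — deliver 2→3: ·
after 4 — deliver 3→1: n1:foll/b7/[-]
after 5 — deliver 1→3: n3:lead/b7/[-]
after 6 — timeout(0): n0:cand/b4/[-]
after 7 — deliver 0→2: ·
after 8 — deliver 2→0: ·
after 9 — deliver 0→3: ·
after 10 — deliver 3→0: n0:foll/b7/[-]
after 11 — deliver 0→1: ·
after 12 — deliver 1→0: ·
after 13 — propose(3,'w'): ·
after 14 — deliver 3→2: n2:foll/b7/[w]
after 15 — deliver 2→3: ·
after 16 — deliver 3→0: n0:foll/b7/[w]
after 17 — deliver 0→3: ·

w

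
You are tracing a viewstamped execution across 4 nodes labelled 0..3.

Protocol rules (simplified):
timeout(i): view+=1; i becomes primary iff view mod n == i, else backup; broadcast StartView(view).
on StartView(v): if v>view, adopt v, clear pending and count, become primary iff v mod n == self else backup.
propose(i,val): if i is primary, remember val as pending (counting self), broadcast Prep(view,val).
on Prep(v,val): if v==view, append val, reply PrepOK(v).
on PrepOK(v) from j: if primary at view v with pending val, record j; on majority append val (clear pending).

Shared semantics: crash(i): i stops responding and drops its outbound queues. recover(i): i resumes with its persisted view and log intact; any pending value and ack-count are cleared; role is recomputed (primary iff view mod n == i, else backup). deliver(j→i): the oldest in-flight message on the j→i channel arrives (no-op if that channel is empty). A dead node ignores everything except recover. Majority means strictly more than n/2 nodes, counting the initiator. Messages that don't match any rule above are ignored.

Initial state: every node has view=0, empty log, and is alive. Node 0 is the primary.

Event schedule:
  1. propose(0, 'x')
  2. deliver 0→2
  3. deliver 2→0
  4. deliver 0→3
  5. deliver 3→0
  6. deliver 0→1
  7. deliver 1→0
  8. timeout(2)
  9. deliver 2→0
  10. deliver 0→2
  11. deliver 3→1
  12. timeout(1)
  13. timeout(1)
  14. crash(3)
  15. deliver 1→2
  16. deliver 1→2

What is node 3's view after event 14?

e1 propose(0,'x'): ·
e2 deliver 0→2: 2[back,v=0,x]
e3 deliver 2→0: ·
e4 deliver 0→3: 3[back,v=0,x]
e5 deliver 3→0: 0[prim,v=0,x]
e6 deliver 0→1: 1[back,v=0,x]
e7 deliver 1→0: ·
e8 timeout(2): 2[back,v=1,x]
e9 deliver 2→0: 0[back,v=1,x]
e10 deliver 0→2: ·
e11 deliver 3→1: ·
e12 timeout(1): 1[prim,v=1,x]
e13 timeout(1): 1[back,v=2,x]
e14 crash(3): 3[✗back,v=0,x]

0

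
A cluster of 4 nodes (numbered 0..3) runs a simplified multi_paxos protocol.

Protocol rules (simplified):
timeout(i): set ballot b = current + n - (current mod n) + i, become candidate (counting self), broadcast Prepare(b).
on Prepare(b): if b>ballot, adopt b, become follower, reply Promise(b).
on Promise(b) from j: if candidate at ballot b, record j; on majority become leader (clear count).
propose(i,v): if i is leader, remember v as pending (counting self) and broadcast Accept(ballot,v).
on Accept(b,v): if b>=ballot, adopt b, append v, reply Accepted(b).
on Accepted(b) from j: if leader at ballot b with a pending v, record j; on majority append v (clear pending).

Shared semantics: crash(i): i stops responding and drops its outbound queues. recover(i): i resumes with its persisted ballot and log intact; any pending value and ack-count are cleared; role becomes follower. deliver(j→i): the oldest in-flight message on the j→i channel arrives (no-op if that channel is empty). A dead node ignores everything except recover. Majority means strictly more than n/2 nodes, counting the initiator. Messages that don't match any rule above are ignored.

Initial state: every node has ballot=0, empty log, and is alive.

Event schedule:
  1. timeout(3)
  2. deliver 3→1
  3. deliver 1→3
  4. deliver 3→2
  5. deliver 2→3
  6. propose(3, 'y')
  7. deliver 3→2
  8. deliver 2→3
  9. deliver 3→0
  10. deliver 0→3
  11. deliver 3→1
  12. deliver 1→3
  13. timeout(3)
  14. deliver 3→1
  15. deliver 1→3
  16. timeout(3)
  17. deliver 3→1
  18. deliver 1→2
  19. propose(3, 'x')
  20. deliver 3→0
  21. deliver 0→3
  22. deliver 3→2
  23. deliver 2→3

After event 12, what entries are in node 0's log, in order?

empty

1. timeout(3):  <3:cand b7 ->
2. deliver 3→1:  <1:foll b7 ->
3. deliver 1→3:  nop
4. deliver 3→2:  <2:foll b7 ->
5. deliver 2→3:  <3:lead b7 ->
6. propose(3,'y'):  nop
7. deliver 3→2:  <2:foll b7 y>
8. deliver 2→3:  nop
9. deliver 3→0:  <0:foll b7 ->
10. deliver 0→3:  nop
11. deliver 3→1:  <1:foll b7 y>
12. deliver 1→3:  <3:lead b7 y>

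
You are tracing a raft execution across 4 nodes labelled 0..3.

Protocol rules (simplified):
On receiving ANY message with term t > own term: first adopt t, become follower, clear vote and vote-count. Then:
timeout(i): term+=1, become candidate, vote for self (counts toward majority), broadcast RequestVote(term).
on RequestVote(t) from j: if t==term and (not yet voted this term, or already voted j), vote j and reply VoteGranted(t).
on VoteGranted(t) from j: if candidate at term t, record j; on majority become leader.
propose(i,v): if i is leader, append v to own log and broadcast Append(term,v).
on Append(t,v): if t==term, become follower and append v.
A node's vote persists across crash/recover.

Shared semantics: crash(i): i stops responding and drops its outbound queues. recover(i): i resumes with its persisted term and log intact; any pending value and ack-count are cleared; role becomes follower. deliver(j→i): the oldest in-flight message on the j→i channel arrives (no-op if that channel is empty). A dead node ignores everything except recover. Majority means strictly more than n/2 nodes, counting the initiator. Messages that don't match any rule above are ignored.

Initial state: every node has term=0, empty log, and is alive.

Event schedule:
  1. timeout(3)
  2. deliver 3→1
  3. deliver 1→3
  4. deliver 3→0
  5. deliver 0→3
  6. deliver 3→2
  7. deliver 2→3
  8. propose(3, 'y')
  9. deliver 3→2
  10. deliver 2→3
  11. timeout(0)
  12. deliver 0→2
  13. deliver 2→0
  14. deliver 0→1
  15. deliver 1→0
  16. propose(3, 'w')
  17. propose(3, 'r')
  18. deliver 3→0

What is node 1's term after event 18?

1. timeout(3):  <3:cand t1 ->
2. deliver 3→1:  <1:foll t1 ->
3. deliver 1→3:  nop
4. deliver 3→0:  <0:foll t1 ->
5. deliver 0→3:  <3:lead t1 ->
6. deliver 3→2:  <2:foll t1 ->
7. deliver 2→3:  nop
8. propose(3,'y'):  <3:lead t1 y>
9. deliver 3→2:  <2:foll t1 y>
10. deliver 2→3:  nop
11. timeout(0):  <0:cand t2 ->
12. deliver 0→2:  <2:foll t2 y>
13. deliver 2→0:  nop
14. deliver 0→1:  <1:foll t2 ->
15. deliver 1→0:  <0:lead t2 ->
16. propose(3,'w'):  <3:lead t1 y,w>
17. propose(3,'r'):  <3:lead t1 y,w,r>
18. deliver 3→0:  nop

2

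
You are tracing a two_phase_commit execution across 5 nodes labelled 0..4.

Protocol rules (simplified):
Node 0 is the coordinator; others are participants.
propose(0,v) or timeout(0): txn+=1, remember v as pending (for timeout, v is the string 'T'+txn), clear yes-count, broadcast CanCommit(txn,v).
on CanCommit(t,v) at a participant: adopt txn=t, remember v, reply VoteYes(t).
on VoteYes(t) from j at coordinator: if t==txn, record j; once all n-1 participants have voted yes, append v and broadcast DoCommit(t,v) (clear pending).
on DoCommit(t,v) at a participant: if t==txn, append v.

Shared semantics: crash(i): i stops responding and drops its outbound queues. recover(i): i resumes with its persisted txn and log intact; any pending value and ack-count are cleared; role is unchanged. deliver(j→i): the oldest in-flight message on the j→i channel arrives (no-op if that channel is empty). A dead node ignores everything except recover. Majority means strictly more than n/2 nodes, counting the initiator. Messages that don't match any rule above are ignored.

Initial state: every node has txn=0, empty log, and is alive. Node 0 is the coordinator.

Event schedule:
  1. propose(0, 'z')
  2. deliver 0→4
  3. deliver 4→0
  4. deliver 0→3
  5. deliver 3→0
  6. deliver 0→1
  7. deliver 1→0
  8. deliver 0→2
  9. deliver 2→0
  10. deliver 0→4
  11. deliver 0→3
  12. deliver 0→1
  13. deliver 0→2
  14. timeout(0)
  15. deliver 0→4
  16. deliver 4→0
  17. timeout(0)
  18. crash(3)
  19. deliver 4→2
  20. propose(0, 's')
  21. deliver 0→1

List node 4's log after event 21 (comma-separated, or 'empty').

1. propose(0,'z'):  <0:coor t1 ->
2. deliver 0→4:  <4:part t1 ->
3. deliver 4→0:  nop
4. deliver 0→3:  <3:part t1 ->
5. deliver 3→0:  nop
6. deliver 0→1:  <1:part t1 ->
7. deliver 1→0:  nop
8. deliver 0→2:  <2:part t1 ->
9. deliver 2→0:  <0:coor t1 z>
10. deliver 0→4:  <4:part t1 z>
11. deliver 0→3:  <3:part t1 z>
12. deliver 0→1:  <1:part t1 z>
13. deliver 0→2:  <2:part t1 z>
14. timeout(0):  <0:coor t2 z>
15. deliver 0→4:  <4:part t2 z>
16. deliver 4→0:  nop
17. timeout(0):  <0:coor t3 z>
18. crash(3):  <3:✗part t1 z>
19. deliver 4→2:  nop
20. propose(0,'s'):  <0:coor t4 z>
21. deliver 0→1:  <1:part t2 z>

z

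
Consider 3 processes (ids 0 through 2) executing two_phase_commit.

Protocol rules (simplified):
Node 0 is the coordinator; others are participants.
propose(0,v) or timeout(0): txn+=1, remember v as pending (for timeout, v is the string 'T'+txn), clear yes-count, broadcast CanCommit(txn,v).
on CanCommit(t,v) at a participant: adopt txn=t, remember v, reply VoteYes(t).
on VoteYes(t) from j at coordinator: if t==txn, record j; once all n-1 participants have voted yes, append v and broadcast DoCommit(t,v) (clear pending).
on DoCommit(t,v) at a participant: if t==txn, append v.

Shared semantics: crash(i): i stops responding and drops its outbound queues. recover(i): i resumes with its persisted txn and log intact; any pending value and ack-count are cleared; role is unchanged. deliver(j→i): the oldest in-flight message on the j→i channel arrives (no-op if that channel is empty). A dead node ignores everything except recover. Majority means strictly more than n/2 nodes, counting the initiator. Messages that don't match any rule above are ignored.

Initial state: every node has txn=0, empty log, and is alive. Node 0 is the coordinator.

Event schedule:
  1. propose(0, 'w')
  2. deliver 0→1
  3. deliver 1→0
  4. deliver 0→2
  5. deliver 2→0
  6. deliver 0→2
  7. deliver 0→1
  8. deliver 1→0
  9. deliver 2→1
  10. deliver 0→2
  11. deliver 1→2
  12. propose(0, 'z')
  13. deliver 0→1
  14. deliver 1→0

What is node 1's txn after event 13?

[1] propose(0,'w') → N0(coor t1 [-])
[2] deliver 0→1 → N1(part t1 [-])
[3] deliver 1→0 → ∅
[4] deliver 0→2 → N2(part t1 [-])
[5] deliver 2→0 → N0(coor t1 [w])
[6] deliver 0→2 → N2(part t1 [w])
[7] deliver 0→1 → N1(part t1 [w])
[8] deliver 1→0 → ∅
[9] deliver 2→1 → ∅
[10] deliver 0→2 → ∅
[11] deliver 1→2 → ∅
[12] propose(0,'z') → N0(coor t2 [w])
[13] deliver 0→1 → N1(part t2 [w])

2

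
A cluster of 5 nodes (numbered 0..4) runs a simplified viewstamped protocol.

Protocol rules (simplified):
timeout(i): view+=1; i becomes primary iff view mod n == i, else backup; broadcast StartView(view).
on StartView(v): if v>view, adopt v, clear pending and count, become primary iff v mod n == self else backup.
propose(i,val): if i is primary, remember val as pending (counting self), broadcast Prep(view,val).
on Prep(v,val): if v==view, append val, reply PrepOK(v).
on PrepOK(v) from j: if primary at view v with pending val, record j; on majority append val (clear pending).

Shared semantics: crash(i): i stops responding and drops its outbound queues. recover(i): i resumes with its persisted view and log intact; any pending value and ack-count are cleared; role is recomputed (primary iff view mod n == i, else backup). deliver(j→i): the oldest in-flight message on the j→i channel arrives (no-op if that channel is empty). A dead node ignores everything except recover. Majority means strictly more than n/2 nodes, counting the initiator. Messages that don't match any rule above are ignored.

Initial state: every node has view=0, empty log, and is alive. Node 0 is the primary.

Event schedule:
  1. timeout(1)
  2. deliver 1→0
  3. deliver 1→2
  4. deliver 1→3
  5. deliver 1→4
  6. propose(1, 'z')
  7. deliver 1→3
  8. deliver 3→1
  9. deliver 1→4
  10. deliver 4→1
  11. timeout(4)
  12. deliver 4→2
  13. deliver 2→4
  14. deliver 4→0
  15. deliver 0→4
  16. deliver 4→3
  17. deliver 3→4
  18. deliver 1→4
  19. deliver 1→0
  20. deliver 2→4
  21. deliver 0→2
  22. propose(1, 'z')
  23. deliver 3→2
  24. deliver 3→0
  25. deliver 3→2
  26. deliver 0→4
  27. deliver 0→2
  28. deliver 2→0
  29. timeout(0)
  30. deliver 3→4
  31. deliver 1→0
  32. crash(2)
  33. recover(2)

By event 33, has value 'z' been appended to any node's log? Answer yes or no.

yes

[1] timeout(1) → N1(prim v1 [-])
[2] deliver 1→0 → N0(back v1 [-])
[3] deliver 1→2 → N2(back v1 [-])
[4] deliver 1→3 → N3(back v1 [-])
[5] deliver 1→4 → N4(back v1 [-])
[6] propose(1,'z') → ∅
[7] deliver 1→3 → N3(back v1 [z])
[8] deliver 3→1 → ∅
[9] deliver 1→4 → N4(back v1 [z])
[10] deliver 4→1 → N1(prim v1 [z])
[11] timeout(4) → N4(back v2 [z])
[12] deliver 4→2 → N2(prim v2 [-])
[13] deliver 2→4 → ∅
[14] deliver 4→0 → N0(back v2 [-])
[15] deliver 0→4 → ∅
[16] deliver 4→3 → N3(back v2 [z])
[17] deliver 3→4 → ∅
[18] deliver 1→4 → ∅
[19] deliver 1→0 → ∅
[20] deliver 2→4 → ∅
[21] deliver 0→2 → ∅
[22] propose(1,'z') → ∅
[23] deliver 3→2 → ∅
[24] deliver 3→0 → ∅
[25] deliver 3→2 → ∅
[26] deliver 0→4 → ∅
[27] deliver 0→2 → ∅
[28] deliver 2→0 → ∅
[29] timeout(0) → N0(back v3 [-])
[30] deliver 3→4 → ∅
[31] deliver 1→0 → ∅
[32] crash(2) → N2(✗prim v2 [-])
[33] recover(2) → N2(prim v2 [-])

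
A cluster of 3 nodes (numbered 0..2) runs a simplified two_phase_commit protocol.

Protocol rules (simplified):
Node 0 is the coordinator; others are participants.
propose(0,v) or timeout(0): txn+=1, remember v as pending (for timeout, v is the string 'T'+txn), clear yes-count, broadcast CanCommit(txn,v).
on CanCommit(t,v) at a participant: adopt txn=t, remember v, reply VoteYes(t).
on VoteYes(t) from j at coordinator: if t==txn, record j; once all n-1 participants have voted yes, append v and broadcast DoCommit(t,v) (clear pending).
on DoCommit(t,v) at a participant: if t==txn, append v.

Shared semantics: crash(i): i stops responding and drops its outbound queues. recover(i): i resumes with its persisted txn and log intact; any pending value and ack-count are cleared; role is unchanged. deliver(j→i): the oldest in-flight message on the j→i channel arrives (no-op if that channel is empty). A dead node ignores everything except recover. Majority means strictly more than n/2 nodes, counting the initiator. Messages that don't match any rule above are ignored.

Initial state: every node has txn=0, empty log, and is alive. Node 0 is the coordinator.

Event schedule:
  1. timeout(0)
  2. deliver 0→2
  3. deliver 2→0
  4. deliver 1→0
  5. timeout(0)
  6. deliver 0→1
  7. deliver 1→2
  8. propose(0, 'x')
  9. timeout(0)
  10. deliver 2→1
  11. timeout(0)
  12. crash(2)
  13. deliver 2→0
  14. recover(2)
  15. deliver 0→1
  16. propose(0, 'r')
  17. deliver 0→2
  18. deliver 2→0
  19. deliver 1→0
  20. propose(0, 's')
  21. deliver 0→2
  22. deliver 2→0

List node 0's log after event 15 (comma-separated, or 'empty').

empty

1. timeout(0):  <0:coor t1 ->
2. deliver 0→2:  <2:part t1 ->
3. deliver 2→0:  nop
4. deliver 1→0:  nop
5. timeout(0):  <0:coor t2 ->
6. deliver 0→1:  <1:part t1 ->
7. deliver 1→2:  nop
8. propose(0,'x'):  <0:coor t3 ->
9. timeout(0):  <0:coor t4 ->
10. deliver 2→1:  nop
11. timeout(0):  <0:coor t5 ->
12. crash(2):  <2:✗part t1 ->
13. deliver 2→0:  nop
14. recover(2):  <2:part t1 ->
15. deliver 0→1:  <1:part t2 ->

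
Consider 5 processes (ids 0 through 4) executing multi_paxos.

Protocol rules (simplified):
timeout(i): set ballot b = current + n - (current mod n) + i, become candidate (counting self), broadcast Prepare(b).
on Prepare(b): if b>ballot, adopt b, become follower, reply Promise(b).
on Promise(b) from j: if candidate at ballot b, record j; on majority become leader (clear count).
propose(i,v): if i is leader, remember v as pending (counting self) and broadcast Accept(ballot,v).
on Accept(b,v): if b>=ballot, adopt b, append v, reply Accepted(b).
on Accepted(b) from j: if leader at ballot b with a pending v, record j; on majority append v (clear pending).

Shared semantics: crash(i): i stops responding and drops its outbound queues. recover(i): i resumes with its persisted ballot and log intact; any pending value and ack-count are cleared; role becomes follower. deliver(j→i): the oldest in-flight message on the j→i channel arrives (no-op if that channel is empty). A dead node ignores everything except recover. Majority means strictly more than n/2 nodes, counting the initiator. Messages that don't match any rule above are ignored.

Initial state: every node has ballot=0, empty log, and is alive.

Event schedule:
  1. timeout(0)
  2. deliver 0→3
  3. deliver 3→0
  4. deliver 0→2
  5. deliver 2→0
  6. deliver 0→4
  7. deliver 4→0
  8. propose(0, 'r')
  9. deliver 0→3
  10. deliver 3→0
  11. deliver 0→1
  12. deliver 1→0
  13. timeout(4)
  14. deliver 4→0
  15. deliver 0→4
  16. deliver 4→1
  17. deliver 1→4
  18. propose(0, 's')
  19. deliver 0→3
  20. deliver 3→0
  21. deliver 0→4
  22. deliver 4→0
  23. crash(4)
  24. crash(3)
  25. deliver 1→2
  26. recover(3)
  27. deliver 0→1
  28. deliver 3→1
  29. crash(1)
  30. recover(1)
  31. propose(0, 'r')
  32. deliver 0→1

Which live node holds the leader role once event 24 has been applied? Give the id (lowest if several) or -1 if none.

-1

[1] timeout(0) → N0(cand b5 [-])
[2] deliver 0→3 → N3(foll b5 [-])
[3] deliver 3→0 → ∅
[4] deliver 0→2 → N2(foll b5 [-])
[5] deliver 2→0 → N0(lead b5 [-])
[6] deliver 0→4 → N4(foll b5 [-])
[7] deliver 4→0 → ∅
[8] propose(0,'r') → ∅
[9] deliver 0→3 → N3(foll b5 [r])
[10] deliver 3→0 → ∅
[11] deliver 0→1 → N1(foll b5 [-])
[12] deliver 1→0 → ∅
[13] timeout(4) → N4(cand b14 [-])
[14] deliver 4→0 → N0(foll b14 [-])
[15] deliver 0→4 → ∅
[16] deliver 4→1 → N1(foll b14 [-])
[17] deliver 1→4 → ∅
[18] propose(0,'s') → ∅
[19] deliver 0→3 → ∅
[20] deliver 3→0 → ∅
[21] deliver 0→4 → N4(lead b14 [-])
[22] deliver 4→0 → ∅
[23] crash(4) → N4(✗lead b14 [-])
[24] crash(3) → N3(✗foll b5 [r])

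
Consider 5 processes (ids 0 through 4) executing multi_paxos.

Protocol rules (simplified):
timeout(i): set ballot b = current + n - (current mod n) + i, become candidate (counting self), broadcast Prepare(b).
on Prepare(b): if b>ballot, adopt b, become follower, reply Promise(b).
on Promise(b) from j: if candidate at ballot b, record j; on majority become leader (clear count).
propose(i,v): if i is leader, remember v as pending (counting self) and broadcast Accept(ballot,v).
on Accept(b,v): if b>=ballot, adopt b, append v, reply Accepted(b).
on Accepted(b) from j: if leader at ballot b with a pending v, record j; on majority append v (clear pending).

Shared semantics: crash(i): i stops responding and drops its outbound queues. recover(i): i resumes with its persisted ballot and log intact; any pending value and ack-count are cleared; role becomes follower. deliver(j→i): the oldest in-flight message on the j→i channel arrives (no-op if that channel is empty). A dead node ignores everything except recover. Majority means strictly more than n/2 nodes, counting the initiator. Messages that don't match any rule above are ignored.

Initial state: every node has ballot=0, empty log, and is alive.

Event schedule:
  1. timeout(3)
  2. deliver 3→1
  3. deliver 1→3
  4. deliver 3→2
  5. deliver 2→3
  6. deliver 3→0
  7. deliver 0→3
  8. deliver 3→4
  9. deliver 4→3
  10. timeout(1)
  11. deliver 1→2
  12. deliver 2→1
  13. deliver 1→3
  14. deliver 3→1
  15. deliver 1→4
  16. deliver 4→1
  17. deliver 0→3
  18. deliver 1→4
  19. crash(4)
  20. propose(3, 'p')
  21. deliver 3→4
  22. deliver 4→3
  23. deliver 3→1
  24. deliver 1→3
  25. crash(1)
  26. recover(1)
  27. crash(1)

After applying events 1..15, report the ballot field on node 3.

11

step 1 timeout(3): 3={cand,b=8,log=-}
step 2 deliver 3→1: 1={foll,b=8,log=-}
step 3 deliver 1→3: —
step 4 deliver 3→2: 2={foll,b=8,log=-}
step 5 deliver 2→3: 3={lead,b=8,log=-}
step 6 deliver 3→0: 0={foll,b=8,log=-}
step 7 deliver 0→3: —
step 8 deliver 3→4: 4={foll,b=8,log=-}
step 9 deliver 4→3: —
step 10 timeout(1): 1={cand,b=11,log=-}
step 11 deliver 1→2: 2={foll,b=11,log=-}
step 12 deliver 2→1: —
step 13 deliver 1→3: 3={foll,b=11,log=-}
step 14 deliver 3→1: 1={lead,b=11,log=-}
step 15 deliver 1→4: 4={foll,b=11,log=-}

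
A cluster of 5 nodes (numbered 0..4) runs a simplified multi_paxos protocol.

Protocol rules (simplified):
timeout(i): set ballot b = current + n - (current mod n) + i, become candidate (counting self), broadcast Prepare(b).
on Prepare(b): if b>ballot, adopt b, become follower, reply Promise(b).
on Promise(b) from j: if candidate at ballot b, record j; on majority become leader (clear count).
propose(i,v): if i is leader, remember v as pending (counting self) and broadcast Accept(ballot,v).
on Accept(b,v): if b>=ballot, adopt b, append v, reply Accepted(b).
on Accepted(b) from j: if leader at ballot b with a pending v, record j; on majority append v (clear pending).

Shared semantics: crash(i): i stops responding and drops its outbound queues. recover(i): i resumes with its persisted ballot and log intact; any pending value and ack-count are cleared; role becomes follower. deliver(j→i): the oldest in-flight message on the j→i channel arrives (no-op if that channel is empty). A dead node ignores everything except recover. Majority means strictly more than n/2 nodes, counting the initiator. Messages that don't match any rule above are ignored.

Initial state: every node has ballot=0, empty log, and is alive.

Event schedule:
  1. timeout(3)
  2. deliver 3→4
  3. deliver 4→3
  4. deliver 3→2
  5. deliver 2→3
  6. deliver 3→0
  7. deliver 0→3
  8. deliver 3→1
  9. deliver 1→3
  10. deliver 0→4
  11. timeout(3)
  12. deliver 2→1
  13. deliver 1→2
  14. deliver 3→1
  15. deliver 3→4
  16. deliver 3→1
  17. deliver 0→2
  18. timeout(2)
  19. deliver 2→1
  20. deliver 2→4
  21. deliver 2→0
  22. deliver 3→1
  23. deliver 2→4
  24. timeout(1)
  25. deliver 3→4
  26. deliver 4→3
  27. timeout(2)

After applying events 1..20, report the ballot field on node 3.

13

step 1 timeout(3): 3={cand,b=8,log=-}
step 2 deliver 3→4: 4={foll,b=8,log=-}
step 3 deliver 4→3: —
step 4 deliver 3→2: 2={foll,b=8,log=-}
step 5 deliver 2→3: 3={lead,b=8,log=-}
step 6 deliver 3→0: 0={foll,b=8,log=-}
step 7 deliver 0→3: —
step 8 deliver 3→1: 1={foll,b=8,log=-}
step 9 deliver 1→3: —
step 10 deliver 0→4: —
step 11 timeout(3): 3={cand,b=13,log=-}
step 12 deliver 2→1: —
step 13 deliver 1→2: —
step 14 deliver 3→1: 1={foll,b=13,log=-}
step 15 deliver 3→4: 4={foll,b=13,log=-}
step 16 deliver 3→1: —
step 17 deliver 0→2: —
step 18 timeout(2): 2={cand,b=12,log=-}
step 19 deliver 2→1: —
step 20 deliver 2→4: —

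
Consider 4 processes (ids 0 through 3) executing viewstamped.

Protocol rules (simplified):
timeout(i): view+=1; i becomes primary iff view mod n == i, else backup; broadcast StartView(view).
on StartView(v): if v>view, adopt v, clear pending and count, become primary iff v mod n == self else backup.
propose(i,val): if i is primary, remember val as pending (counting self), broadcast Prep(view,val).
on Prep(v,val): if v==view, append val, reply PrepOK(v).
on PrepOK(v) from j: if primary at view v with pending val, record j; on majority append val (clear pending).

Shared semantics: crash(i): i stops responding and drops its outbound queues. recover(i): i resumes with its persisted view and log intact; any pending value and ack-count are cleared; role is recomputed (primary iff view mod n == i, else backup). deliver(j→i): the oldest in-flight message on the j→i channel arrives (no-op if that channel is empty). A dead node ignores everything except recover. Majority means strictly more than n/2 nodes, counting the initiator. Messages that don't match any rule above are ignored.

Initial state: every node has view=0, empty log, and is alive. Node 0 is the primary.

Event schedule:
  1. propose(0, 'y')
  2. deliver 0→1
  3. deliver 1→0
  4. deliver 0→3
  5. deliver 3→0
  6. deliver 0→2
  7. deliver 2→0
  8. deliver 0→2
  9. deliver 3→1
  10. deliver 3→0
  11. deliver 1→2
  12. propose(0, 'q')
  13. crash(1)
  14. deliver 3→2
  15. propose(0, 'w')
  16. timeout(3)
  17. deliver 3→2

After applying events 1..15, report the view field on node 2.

0

after 1 — propose(0,'y'): ·
after 2 — deliver 0→1: n1:back/v0/[y]
after 3 — deliver 1→0: ·
after 4 — deliver 0→3: n3:back/v0/[y]
after 5 — deliver 3→0: n0:prim/v0/[y]
after 6 — deliver 0→2: n2:back/v0/[y]
after 7 — deliver 2→0: ·
after 8 — deliver 0→2: ·
after 9 — deliver 3→1: ·
after 10 — deliver 3→0: ·
after 11 — deliver 1→2: ·
after 12 — propose(0,'q'): ·
after 13 — crash(1): n1:✗back/v0/[y]
after 14 — deliver 3→2: ·
after 15 — propose(0,'w'): ·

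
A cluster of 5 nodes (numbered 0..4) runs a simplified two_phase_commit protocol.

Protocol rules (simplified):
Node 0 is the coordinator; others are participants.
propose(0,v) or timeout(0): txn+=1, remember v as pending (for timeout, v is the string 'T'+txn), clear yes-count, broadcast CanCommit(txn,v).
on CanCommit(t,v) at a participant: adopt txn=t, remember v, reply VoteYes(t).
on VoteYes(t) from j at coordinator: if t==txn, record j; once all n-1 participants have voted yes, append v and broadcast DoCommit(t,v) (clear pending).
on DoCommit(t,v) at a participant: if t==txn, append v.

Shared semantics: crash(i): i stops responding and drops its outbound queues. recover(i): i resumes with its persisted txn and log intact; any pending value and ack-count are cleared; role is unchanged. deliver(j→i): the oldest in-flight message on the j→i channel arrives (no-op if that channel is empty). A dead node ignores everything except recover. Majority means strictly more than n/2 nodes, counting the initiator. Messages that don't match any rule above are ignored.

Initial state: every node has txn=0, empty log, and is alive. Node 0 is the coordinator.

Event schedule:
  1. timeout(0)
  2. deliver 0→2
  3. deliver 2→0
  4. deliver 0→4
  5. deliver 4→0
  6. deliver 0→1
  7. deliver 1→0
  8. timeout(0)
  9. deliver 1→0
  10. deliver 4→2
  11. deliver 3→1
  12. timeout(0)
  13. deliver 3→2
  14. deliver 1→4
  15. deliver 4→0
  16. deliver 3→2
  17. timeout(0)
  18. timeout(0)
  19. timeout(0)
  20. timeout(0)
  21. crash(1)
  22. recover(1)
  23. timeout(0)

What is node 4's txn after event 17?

after 1 — timeout(0): n0:coor/t1/[-]
after 2 — deliver 0→2: n2:part/t1/[-]
after 3 — deliver 2→0: ·
after 4 — deliver 0→4: n4:part/t1/[-]
after 5 — deliver 4→0: ·
after 6 — deliver 0→1: n1:part/t1/[-]
after 7 — deliver 1→0: ·
after 8 — timeout(0): n0:coor/t2/[-]
after 9 — deliver 1→0: ·
after 10 — deliver 4→2: ·
after 11 — deliver 3→1: ·
after 12 — timeout(0): n0:coor/t3/[-]
after 13 — deliver 3→2: ·
after 14 — deliver 1→4: ·
after 15 — deliver 4→0: ·
after 16 — deliver 3→2: ·
after 17 — timeout(0): n0:coor/t4/[-]

1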